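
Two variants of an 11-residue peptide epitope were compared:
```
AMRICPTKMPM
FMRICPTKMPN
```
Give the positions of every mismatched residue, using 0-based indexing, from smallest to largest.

0, 10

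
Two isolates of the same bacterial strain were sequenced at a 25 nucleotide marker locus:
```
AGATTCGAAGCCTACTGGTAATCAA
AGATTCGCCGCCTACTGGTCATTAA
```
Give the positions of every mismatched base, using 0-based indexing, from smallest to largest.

Scanning 0-based: 7: A/C; 8: A/C; 19: A/C; 22: C/T.

7, 8, 19, 22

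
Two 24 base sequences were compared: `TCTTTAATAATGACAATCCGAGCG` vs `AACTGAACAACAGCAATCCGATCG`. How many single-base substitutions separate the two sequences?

9

Comparing position by position, 9 sites differ: 1 (T/A), 2 (C/A), 3 (T/C), 5 (T/G), 8 (T/C), 11 (T/C), 12 (G/A), 13 (A/G), 22 (G/T).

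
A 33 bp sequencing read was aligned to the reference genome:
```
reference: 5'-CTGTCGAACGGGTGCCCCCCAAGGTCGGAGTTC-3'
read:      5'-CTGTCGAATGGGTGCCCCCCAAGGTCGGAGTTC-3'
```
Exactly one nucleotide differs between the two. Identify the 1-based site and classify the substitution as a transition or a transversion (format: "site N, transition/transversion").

Site 9 changes C→T. C is a pyrimidine and T is a pyrimidine, so this is a transition.

site 9, transition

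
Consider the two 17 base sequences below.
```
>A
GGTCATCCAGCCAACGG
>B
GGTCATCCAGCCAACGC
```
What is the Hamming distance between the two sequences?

1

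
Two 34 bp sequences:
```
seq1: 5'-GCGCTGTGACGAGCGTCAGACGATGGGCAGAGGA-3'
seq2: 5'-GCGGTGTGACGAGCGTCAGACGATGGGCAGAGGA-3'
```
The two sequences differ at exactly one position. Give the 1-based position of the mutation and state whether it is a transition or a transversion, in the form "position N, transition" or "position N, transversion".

position 4, transversion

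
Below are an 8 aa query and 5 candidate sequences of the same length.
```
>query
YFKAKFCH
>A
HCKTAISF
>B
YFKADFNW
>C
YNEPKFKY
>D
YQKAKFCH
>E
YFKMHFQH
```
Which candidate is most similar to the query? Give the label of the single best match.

D

A differs at 7 positions; B differs at 3 positions; C differs at 5 positions; D differs at 1 position; E differs at 3 positions. The closest is D.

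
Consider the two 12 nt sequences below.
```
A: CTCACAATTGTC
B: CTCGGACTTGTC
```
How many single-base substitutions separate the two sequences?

The sequences differ at positions 4, 5, 7 (1-based) — 3 in total.

3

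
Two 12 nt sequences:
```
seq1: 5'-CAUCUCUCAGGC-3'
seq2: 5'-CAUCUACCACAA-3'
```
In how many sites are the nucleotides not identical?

Comparing position by position, 5 sites differ: 6 (C/A), 7 (U/C), 10 (G/C), 11 (G/A), 12 (C/A).

5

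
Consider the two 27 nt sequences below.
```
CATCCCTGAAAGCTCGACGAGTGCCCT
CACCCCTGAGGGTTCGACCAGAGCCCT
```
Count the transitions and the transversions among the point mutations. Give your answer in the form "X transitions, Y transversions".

Transitions (purine↔purine or pyrimidine↔pyrimidine): 3 T→C, 10 A→G, 11 A→G, 13 C→T.
Transversions (purine↔pyrimidine): 19 G→C, 22 T→A.

4 transitions, 2 transversions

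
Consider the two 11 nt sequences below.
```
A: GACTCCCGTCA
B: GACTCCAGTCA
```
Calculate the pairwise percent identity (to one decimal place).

90.9%

Mismatch at position 7 (1-based): 1 of 11.
Identical positions: 10/11 = 90.91% → 90.9%.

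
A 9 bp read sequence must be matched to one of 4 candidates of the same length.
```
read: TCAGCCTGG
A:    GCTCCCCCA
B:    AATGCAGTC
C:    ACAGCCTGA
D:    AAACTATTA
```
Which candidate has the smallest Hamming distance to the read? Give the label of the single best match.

Hamming distances to read — A: 6; B: 7; C: 2; D: 7.
Smallest is C with 2 mismatches.

C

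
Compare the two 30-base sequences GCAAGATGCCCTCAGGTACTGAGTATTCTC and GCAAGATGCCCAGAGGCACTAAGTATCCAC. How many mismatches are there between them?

6

Comparing position by position, 6 positions differ: 12 (T/A), 13 (C/G), 17 (T/C), 21 (G/A), 27 (T/C), 29 (T/A).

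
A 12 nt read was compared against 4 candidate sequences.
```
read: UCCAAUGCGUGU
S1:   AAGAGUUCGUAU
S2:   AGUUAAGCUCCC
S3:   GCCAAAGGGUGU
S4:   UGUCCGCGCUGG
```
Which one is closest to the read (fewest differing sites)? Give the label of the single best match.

Hamming distances to read — S1: 6; S2: 9; S3: 3; S4: 9.
Smallest is S3 with 3 mismatches.

S3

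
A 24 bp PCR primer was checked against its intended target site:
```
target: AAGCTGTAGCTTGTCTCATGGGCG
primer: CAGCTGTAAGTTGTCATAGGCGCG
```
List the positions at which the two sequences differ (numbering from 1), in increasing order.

1, 9, 10, 16, 17, 19, 21

Scanning 1-based: 1: A/C; 9: G/A; 10: C/G; 16: T/A; 17: C/T; 19: T/G; 21: G/C.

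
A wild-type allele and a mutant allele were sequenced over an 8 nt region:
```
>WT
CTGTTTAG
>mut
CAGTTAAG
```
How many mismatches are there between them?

2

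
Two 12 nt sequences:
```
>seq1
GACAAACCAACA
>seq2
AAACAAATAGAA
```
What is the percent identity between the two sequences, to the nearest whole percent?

42%

7 positions differ (1, 3, 4, 7, 8, 10, 11), so 5 of 12 match: 5/12 = 41.67%.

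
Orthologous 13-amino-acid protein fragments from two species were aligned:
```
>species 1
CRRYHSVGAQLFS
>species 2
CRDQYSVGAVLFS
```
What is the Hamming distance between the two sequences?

Mismatches (1-based): residue 3: R→D; residue 4: Y→Q; residue 5: H→Y; residue 10: Q→V.

4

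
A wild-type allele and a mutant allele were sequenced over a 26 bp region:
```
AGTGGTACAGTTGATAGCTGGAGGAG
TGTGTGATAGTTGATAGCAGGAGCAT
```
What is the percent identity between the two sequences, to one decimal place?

73.1%

Mismatches at positions 1, 5, 6, 8, 19, 24, 26 (1-based): 7 of 26.
Identical positions: 19/26 = 73.08% → 73.1%.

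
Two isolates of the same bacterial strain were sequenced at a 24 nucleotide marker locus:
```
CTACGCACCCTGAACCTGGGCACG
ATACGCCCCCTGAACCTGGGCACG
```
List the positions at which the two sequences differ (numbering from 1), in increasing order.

Scanning 1-based: 1: C/A; 7: A/C.

1, 7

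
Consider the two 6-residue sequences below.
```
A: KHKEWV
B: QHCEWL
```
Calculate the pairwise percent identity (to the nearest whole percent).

3 positions differ (1, 3, 6), so 3 of 6 match: 3/6 = 50%.

50%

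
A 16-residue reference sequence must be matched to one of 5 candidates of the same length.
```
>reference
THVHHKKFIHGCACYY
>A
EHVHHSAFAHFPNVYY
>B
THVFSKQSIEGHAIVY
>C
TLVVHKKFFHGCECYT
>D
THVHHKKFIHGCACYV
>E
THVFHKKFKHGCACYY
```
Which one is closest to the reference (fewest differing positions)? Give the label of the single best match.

D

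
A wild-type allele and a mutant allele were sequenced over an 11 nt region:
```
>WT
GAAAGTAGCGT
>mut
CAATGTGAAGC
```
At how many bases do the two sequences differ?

6

The sequences differ at bases 1, 4, 7, 8, 9, 11 (1-based) — 6 in total.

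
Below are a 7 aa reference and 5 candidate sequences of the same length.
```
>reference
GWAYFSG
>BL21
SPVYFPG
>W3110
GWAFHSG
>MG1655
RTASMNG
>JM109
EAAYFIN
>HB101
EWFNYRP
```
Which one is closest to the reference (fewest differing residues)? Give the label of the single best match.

W3110

BL21 differs at 4 residues; W3110 differs at 2 residues; MG1655 differs at 5 residues; JM109 differs at 4 residues; HB101 differs at 6 residues. The closest is W3110.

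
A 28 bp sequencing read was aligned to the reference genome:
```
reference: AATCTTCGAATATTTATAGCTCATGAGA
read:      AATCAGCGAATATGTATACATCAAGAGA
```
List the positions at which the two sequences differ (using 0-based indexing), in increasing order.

Scanning 0-based: 4: T/A; 5: T/G; 13: T/G; 18: G/C; 19: C/A; 23: T/A.

4, 5, 13, 18, 19, 23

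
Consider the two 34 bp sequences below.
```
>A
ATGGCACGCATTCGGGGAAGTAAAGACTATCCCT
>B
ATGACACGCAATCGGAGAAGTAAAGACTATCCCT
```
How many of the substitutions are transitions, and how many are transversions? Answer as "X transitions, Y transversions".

Mismatches (1-based):
site 4: G→A (purine→purine, transition)
site 11: T→A (pyrimidine→purine, transversion)
site 16: G→A (purine→purine, transition)

2 transitions, 1 transversion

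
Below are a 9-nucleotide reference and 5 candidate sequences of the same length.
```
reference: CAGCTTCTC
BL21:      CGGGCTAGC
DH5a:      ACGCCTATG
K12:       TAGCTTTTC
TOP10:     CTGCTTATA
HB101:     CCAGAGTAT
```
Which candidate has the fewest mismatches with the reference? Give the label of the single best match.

Hamming distances to reference — BL21: 5; DH5a: 5; K12: 2; TOP10: 3; HB101: 8.
Smallest is K12 with 2 mismatches.

K12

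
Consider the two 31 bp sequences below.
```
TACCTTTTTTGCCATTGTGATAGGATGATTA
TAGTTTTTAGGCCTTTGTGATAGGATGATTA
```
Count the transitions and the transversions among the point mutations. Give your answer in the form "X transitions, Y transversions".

1 transition, 4 transversions

Mismatches (1-based):
site 3: C→G (pyrimidine→purine, transversion)
site 4: C→T (pyrimidine→pyrimidine, transition)
site 9: T→A (pyrimidine→purine, transversion)
site 10: T→G (pyrimidine→purine, transversion)
site 14: A→T (purine→pyrimidine, transversion)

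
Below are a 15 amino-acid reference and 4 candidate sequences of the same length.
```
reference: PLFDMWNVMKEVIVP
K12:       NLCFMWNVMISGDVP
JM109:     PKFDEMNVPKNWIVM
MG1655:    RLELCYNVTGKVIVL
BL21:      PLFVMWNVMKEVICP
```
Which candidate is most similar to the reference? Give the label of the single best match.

BL21

K12 differs at 7 residues; JM109 differs at 7 residues; MG1655 differs at 9 residues; BL21 differs at 2 residues. The closest is BL21.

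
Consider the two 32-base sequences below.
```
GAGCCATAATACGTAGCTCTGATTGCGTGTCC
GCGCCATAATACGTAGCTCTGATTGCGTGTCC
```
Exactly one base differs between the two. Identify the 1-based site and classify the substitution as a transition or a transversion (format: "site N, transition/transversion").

site 2, transversion

The sequences differ only at site 2: A→C (purine→pyrimidine), a transversion.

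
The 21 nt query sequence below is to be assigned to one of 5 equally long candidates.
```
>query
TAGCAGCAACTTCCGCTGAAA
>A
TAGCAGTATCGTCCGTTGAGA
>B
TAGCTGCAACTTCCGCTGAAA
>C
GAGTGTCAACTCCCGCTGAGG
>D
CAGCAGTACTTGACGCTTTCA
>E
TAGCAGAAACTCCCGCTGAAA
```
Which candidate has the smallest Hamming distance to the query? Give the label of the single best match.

Hamming distances to query — A: 5; B: 1; C: 7; D: 9; E: 2.
Smallest is B with 1 mismatch.

B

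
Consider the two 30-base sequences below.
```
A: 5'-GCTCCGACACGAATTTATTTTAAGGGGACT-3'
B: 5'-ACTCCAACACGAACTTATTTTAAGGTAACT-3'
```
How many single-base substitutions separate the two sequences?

The sequences differ at bases 1, 6, 14, 26, 27 (1-based) — 5 in total.

5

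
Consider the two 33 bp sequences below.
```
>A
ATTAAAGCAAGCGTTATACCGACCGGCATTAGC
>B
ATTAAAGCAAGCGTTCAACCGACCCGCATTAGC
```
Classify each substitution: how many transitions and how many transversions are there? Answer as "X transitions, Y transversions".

0 transitions, 3 transversions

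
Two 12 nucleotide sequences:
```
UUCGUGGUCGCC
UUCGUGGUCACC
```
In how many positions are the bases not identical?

Mismatches (1-based): position 10: G→A.

1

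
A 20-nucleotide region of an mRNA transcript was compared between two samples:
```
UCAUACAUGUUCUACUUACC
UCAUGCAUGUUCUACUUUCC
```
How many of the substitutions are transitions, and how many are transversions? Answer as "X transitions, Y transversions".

1 transition, 1 transversion

Mismatches (1-based):
position 5: A→G (purine→purine, transition)
position 18: A→U (purine→pyrimidine, transversion)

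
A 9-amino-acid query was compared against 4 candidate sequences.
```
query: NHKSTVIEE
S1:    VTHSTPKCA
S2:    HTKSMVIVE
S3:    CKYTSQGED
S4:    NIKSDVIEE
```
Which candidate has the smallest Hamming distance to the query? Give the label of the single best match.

S4

S1 differs at 7 positions; S2 differs at 4 positions; S3 differs at 8 positions; S4 differs at 2 positions. The closest is S4.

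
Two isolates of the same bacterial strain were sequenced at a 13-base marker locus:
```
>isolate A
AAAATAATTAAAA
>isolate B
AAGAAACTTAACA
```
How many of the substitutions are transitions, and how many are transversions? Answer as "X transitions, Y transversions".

1 transition, 3 transversions

Transitions (purine↔purine or pyrimidine↔pyrimidine): 3 A→G.
Transversions (purine↔pyrimidine): 5 T→A, 7 A→C, 12 A→C.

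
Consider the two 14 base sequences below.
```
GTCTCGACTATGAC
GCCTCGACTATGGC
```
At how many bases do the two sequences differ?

The sequences differ at bases 2, 13 (1-based) — 2 in total.

2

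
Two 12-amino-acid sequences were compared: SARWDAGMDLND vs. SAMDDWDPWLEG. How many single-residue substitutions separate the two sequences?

Comparing position by position, 8 residues differ: 3 (R/M), 4 (W/D), 6 (A/W), 7 (G/D), 8 (M/P), 9 (D/W), 11 (N/E), 12 (D/G).

8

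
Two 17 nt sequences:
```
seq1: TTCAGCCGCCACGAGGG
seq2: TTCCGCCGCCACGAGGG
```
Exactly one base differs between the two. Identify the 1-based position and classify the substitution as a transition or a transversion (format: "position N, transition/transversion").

position 4, transversion

The sequences differ only at position 4: A→C (purine→pyrimidine), a transversion.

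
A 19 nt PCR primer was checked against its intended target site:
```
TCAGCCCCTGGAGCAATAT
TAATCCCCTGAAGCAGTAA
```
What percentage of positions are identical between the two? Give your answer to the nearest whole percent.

Mismatches at positions 2, 4, 11, 16, 19 (1-based): 5 of 19.
Identical positions: 14/19 = 73.68% → 74%.

74%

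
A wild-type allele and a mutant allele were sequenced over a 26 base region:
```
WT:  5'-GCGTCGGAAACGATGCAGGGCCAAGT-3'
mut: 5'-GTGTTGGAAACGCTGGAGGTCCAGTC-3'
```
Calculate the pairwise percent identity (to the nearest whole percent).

Mismatches at positions 2, 5, 13, 16, 20, 24, 25, 26 (1-based): 8 of 26.
Identical positions: 18/26 = 69.23% → 69%.

69%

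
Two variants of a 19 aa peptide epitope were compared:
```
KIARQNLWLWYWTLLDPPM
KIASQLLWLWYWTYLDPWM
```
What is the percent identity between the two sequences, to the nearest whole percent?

79%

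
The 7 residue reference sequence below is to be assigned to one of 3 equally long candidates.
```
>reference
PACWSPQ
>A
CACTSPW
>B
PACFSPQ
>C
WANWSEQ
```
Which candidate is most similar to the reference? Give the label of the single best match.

Hamming distances to reference — A: 3; B: 1; C: 3.
Smallest is B with 1 mismatch.

B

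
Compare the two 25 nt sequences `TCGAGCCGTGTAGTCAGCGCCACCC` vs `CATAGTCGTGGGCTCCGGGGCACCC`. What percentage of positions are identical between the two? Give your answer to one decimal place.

Mismatches at positions 1, 2, 3, 6, 11, 12, 13, 16, 18, 20 (1-based): 10 of 25.
Identical positions: 15/25 = 60% → 60.0%.

60.0%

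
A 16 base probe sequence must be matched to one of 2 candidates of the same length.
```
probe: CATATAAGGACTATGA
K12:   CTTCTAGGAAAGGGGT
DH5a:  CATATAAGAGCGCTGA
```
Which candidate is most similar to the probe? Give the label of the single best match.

DH5a

K12 differs at 9 bases; DH5a differs at 4 bases. The closest is DH5a.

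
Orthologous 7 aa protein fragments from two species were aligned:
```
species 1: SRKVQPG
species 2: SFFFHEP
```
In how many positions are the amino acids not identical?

6

Comparing position by position, 6 positions differ: 2 (R/F), 3 (K/F), 4 (V/F), 5 (Q/H), 6 (P/E), 7 (G/P).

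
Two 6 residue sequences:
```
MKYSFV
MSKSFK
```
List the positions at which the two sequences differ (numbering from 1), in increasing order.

Scanning 1-based: 2: K/S; 3: Y/K; 6: V/K.

2, 3, 6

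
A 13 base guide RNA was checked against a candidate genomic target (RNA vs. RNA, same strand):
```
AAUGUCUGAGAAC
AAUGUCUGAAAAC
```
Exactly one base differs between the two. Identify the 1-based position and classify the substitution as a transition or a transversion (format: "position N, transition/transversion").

position 10, transition

Position 10 changes G→A. G is a purine and A is a purine, so this is a transition.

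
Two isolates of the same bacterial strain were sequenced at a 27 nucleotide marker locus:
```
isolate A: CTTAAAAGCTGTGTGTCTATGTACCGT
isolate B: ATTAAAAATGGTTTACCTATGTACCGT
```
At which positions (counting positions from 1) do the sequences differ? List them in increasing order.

Scanning 1-based: 1: C/A; 8: G/A; 9: C/T; 10: T/G; 13: G/T; 15: G/A; 16: T/C.

1, 8, 9, 10, 13, 15, 16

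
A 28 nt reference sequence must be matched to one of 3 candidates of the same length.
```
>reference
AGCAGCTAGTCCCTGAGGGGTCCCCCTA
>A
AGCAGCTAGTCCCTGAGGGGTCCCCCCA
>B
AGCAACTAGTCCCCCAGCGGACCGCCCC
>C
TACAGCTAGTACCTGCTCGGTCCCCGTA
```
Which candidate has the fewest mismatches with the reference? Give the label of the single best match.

A

A differs at 1 site; B differs at 8 sites; C differs at 7 sites. The closest is A.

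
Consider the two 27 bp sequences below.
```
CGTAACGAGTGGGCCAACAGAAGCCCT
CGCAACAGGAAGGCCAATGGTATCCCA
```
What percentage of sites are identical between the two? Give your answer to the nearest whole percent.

63%

10 positions differ (3, 7, 8, 10, 11, 18, 19, 21, 23, 27), so 17 of 27 match: 17/27 = 62.96%.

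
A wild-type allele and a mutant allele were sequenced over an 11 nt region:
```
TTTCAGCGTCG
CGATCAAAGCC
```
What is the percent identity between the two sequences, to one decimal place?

10 positions differ (1, 2, 3, 4, 5, 6, 7, 8, 9, 11), so 1 of 11 match: 1/11 = 9.091%.

9.1%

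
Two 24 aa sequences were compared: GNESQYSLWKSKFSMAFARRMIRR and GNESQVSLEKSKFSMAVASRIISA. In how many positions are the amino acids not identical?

Comparing position by position, 7 positions differ: 6 (Y/V), 9 (W/E), 17 (F/V), 19 (R/S), 21 (M/I), 23 (R/S), 24 (R/A).

7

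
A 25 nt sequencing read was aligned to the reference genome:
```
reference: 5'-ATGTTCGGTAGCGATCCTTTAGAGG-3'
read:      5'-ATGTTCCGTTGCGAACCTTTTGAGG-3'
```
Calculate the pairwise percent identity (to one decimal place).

84.0%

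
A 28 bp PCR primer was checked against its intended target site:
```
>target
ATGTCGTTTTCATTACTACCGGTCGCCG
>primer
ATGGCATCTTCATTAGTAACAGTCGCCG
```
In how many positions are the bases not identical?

6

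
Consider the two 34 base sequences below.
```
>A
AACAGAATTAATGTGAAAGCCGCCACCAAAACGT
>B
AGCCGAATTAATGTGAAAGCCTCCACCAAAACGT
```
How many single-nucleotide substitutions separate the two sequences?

Mismatches (1-based): base 2: A→G; base 4: A→C; base 22: G→T.

3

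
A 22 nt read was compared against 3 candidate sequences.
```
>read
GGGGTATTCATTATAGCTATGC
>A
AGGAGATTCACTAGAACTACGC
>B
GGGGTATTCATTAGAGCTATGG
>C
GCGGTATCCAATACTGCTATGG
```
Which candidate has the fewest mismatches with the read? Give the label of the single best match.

B

A differs at 7 bases; B differs at 2 bases; C differs at 6 bases. The closest is B.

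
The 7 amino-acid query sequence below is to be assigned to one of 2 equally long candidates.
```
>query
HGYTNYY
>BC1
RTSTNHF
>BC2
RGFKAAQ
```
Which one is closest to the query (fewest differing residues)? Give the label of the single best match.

Hamming distances to query — BC1: 5; BC2: 6.
Smallest is BC1 with 5 mismatches.

BC1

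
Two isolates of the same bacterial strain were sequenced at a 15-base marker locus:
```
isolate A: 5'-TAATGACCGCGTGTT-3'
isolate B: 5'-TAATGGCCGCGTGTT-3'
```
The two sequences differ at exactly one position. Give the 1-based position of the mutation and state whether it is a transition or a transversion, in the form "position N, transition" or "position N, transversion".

position 6, transition

Position 6 changes A→G. A is a purine and G is a purine, so this is a transition.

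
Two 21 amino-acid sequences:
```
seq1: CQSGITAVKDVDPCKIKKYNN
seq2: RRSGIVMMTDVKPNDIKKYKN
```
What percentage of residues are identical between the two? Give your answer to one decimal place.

Mismatches at positions 1, 2, 6, 7, 8, 9, 12, 14, 15, 20 (1-based): 10 of 21.
Identical positions: 11/21 = 52.38% → 52.4%.

52.4%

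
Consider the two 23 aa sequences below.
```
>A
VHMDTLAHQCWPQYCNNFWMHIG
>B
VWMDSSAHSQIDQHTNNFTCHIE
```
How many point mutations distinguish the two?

12

Comparing position by position, 12 positions differ: 2 (H/W), 5 (T/S), 6 (L/S), 9 (Q/S), 10 (C/Q), 11 (W/I), 12 (P/D), 14 (Y/H), 15 (C/T), 19 (W/T), 20 (M/C), 23 (G/E).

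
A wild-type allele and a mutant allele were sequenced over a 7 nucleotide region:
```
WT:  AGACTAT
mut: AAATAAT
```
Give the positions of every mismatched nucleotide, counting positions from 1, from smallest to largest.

2, 4, 5

Scanning 1-based: 2: G/A; 4: C/T; 5: T/A.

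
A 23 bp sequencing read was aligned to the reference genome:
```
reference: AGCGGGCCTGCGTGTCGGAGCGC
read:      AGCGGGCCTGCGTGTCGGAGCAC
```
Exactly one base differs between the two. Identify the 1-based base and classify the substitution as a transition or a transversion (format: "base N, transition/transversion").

base 22, transition

Base 22 changes G→A. G is a purine and A is a purine, so this is a transition.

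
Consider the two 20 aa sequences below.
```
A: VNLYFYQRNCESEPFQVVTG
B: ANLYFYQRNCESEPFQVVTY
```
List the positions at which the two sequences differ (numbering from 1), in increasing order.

1, 20

Scanning 1-based: 1: V/A; 20: G/Y.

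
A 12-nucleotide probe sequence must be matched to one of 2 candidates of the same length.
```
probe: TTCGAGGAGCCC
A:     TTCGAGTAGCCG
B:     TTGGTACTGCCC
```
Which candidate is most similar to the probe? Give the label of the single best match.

A differs at 2 sites; B differs at 5 sites. The closest is A.

A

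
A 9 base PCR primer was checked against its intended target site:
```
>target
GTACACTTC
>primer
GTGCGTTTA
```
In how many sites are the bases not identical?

4

The sequences differ at sites 3, 5, 6, 9 (1-based) — 4 in total.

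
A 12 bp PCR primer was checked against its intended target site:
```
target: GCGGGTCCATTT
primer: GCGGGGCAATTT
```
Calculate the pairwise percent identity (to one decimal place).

2 positions differ (6, 8), so 10 of 12 match: 10/12 = 83.33%.

83.3%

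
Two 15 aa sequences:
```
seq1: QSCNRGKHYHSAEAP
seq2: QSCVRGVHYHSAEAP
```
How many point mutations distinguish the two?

2

Mismatches (1-based): position 4: N→V; position 7: K→V.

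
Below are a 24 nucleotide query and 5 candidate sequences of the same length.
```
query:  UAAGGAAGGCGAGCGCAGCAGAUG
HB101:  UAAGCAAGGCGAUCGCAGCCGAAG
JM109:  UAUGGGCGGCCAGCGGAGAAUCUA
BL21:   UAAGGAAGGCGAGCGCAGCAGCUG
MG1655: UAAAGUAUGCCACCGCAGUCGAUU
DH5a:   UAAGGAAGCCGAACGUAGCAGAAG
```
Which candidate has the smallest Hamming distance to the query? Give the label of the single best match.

HB101 differs at 4 bases; JM109 differs at 9 bases; BL21 differs at 1 base; MG1655 differs at 8 bases; DH5a differs at 4 bases. The closest is BL21.

BL21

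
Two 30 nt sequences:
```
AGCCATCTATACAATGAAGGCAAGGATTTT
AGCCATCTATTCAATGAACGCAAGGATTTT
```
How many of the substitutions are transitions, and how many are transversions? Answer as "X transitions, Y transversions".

Mismatches (1-based):
base 11: A→T (purine→pyrimidine, transversion)
base 19: G→C (purine→pyrimidine, transversion)

0 transitions, 2 transversions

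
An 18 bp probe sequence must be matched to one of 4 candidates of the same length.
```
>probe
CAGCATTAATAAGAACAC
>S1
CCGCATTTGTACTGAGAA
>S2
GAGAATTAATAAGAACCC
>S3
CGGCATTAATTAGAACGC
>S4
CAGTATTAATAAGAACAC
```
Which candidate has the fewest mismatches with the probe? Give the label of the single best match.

S1 differs at 8 sites; S2 differs at 3 sites; S3 differs at 3 sites; S4 differs at 1 site. The closest is S4.

S4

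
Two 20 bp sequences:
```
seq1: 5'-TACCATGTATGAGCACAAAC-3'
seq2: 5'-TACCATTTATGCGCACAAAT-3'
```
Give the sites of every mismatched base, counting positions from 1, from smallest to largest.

7, 12, 20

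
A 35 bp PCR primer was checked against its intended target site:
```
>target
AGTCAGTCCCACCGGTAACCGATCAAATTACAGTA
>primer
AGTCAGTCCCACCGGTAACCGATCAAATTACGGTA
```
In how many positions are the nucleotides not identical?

1

Mismatches (1-based): position 32: A→G.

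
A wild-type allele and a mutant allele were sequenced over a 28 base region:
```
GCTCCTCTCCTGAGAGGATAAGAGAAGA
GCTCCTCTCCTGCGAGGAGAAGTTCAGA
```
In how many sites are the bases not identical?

5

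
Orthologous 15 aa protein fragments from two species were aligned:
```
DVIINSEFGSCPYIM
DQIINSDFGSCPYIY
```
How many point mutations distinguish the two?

The sequences differ at positions 2, 7, 15 (1-based) — 3 in total.

3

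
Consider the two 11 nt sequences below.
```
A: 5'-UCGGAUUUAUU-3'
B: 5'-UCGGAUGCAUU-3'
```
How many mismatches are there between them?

The sequences differ at sites 7, 8 (1-based) — 2 in total.

2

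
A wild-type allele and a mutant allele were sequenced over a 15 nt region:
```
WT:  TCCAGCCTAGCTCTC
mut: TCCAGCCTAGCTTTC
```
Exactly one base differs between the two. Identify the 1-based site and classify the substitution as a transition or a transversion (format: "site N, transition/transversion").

site 13, transition

Site 13 changes C→T. C is a pyrimidine and T is a pyrimidine, so this is a transition.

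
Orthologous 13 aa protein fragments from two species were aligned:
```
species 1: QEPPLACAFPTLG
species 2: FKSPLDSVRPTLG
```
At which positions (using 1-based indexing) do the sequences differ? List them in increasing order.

1, 2, 3, 6, 7, 8, 9

Differences at position 1 (Q→F), position 2 (E→K), position 3 (P→S), position 6 (A→D), position 7 (C→S), position 8 (A→V), position 9 (F→R).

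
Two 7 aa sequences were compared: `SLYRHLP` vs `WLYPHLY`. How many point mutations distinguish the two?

Mismatches (1-based): residue 1: S→W; residue 4: R→P; residue 7: P→Y.

3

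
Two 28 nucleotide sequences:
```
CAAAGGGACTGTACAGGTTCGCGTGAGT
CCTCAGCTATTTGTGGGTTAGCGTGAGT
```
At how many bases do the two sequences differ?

12

Comparing position by position, 12 bases differ: 2 (A/C), 3 (A/T), 4 (A/C), 5 (G/A), 7 (G/C), 8 (A/T), 9 (C/A), 11 (G/T), 13 (A/G), 14 (C/T), 15 (A/G), 20 (C/A).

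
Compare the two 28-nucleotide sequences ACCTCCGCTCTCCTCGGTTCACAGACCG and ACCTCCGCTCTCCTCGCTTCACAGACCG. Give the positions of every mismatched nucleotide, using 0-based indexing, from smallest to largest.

Differences at position 16 (G→C).

16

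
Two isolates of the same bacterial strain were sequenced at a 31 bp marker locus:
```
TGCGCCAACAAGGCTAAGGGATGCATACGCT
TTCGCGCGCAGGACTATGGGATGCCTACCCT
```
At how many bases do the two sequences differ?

9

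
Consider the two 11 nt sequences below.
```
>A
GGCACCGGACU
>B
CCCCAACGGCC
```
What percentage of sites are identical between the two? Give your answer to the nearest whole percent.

Mismatches at positions 1, 2, 4, 5, 6, 7, 9, 11 (1-based): 8 of 11.
Identical positions: 3/11 = 27.27% → 27%.

27%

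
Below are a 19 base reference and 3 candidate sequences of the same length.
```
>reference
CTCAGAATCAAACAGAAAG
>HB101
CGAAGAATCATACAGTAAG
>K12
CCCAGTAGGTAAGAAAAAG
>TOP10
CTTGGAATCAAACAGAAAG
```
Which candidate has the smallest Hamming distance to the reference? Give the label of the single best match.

Hamming distances to reference — HB101: 4; K12: 7; TOP10: 2.
Smallest is TOP10 with 2 mismatches.

TOP10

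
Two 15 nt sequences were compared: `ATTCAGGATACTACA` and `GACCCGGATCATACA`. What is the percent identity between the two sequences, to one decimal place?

6 positions differ (1, 2, 3, 5, 10, 11), so 9 of 15 match: 9/15 = 60%.

60.0%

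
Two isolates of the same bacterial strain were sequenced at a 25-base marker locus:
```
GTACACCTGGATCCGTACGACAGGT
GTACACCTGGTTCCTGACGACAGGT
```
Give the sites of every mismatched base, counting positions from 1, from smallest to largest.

11, 15, 16

Differences at site 11 (A→T), site 15 (G→T), site 16 (T→G).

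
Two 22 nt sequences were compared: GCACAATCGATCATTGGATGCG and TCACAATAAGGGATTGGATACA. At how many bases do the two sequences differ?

The sequences differ at bases 1, 8, 9, 10, 11, 12, 20, 22 (1-based) — 8 in total.

8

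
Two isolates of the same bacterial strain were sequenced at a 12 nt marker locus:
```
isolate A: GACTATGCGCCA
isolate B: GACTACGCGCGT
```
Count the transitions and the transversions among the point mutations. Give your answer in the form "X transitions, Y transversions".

Transitions (purine↔purine or pyrimidine↔pyrimidine): 6 T→C.
Transversions (purine↔pyrimidine): 11 C→G, 12 A→T.

1 transition, 2 transversions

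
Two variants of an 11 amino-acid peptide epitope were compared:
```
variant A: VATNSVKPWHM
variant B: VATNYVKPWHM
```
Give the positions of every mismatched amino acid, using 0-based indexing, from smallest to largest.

4

Differences at position 4 (S→Y).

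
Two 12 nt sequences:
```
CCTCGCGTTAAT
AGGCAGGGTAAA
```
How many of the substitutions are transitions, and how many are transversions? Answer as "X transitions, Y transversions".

Transitions (purine↔purine or pyrimidine↔pyrimidine): 5 G→A.
Transversions (purine↔pyrimidine): 1 C→A, 2 C→G, 3 T→G, 6 C→G, 8 T→G, 12 T→A.

1 transition, 6 transversions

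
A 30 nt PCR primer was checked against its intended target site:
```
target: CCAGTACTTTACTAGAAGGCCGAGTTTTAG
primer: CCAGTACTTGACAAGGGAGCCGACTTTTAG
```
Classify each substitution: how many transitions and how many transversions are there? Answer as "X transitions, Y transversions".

3 transitions, 3 transversions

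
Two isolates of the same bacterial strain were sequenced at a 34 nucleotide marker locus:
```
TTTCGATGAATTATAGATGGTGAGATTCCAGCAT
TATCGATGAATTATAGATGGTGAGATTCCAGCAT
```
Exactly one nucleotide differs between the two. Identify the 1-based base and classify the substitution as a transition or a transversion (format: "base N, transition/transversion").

base 2, transversion

Base 2 changes T→A. T is a pyrimidine and A is a purine, so this is a transversion.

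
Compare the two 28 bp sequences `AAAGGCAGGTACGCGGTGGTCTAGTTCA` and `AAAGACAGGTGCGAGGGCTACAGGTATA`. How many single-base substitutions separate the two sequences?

Comparing position by position, 11 positions differ: 5 (G/A), 11 (A/G), 14 (C/A), 17 (T/G), 18 (G/C), 19 (G/T), 20 (T/A), 22 (T/A), 23 (A/G), 26 (T/A), 27 (C/T).

11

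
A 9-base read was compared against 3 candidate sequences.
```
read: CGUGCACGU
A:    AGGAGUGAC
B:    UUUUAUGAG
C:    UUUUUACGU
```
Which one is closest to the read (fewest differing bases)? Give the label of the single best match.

C

A differs at 8 bases; B differs at 8 bases; C differs at 4 bases. The closest is C.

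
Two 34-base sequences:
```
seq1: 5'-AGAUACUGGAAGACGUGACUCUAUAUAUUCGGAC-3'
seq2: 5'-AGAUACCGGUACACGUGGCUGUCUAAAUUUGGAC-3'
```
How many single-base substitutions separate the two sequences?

8

Comparing position by position, 8 positions differ: 7 (U/C), 10 (A/U), 12 (G/C), 18 (A/G), 21 (C/G), 23 (A/C), 26 (U/A), 30 (C/U).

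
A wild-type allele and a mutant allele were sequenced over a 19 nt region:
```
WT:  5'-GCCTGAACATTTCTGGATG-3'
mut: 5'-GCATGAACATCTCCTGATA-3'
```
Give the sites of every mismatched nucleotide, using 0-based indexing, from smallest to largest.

2, 10, 13, 14, 18

Differences at site 2 (C→A), site 10 (T→C), site 13 (T→C), site 14 (G→T), site 18 (G→A).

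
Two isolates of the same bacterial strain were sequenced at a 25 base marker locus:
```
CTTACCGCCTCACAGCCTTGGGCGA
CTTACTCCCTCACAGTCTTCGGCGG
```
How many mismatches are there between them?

5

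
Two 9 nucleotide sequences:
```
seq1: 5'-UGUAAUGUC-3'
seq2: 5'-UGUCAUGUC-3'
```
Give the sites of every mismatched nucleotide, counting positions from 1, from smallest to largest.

Differences at site 4 (A→C).

4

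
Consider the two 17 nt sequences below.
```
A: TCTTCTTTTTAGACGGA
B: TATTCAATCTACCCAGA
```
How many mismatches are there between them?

The sequences differ at sites 2, 6, 7, 9, 12, 13, 15 (1-based) — 7 in total.

7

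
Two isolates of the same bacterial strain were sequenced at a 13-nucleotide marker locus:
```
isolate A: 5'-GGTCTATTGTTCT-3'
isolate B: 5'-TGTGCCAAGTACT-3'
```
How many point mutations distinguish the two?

7

Mismatches (1-based): position 1: G→T; position 4: C→G; position 5: T→C; position 6: A→C; position 7: T→A; position 8: T→A; position 11: T→A.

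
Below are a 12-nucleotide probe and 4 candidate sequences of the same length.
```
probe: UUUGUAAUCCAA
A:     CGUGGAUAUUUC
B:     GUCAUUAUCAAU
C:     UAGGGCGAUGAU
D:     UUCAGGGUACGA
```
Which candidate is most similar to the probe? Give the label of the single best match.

B

A differs at 9 bases; B differs at 6 bases; C differs at 9 bases; D differs at 7 bases. The closest is B.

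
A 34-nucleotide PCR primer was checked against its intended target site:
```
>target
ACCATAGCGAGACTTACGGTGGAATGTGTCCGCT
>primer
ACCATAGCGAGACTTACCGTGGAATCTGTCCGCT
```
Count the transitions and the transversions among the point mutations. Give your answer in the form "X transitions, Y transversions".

Mismatches (1-based):
base 18: G→C (purine→pyrimidine, transversion)
base 26: G→C (purine→pyrimidine, transversion)

0 transitions, 2 transversions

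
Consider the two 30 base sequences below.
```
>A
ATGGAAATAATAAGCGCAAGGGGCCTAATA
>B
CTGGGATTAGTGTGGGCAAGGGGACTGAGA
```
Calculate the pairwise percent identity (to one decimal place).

66.7%

10 positions differ (1, 5, 7, 10, 12, 13, 15, 24, 27, 29), so 20 of 30 match: 20/30 = 66.67%.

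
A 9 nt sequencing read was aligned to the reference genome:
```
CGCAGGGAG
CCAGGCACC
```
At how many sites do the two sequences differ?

7

Comparing position by position, 7 sites differ: 2 (G/C), 3 (C/A), 4 (A/G), 6 (G/C), 7 (G/A), 8 (A/C), 9 (G/C).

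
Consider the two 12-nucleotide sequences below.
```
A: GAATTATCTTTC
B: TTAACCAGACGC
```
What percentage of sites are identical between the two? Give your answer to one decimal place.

16.7%

10 positions differ (1, 2, 4, 5, 6, 7, 8, 9, 10, 11), so 2 of 12 match: 2/12 = 16.67%.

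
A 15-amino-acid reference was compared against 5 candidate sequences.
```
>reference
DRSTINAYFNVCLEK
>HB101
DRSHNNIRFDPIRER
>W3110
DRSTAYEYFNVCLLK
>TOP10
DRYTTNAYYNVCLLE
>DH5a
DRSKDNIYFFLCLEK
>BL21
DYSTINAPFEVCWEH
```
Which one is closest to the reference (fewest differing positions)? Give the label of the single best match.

HB101 differs at 9 positions; W3110 differs at 4 positions; TOP10 differs at 5 positions; DH5a differs at 5 positions; BL21 differs at 5 positions. The closest is W3110.

W3110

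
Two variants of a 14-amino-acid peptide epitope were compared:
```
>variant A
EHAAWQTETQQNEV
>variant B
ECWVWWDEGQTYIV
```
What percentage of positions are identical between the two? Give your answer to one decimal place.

Mismatches at positions 2, 3, 4, 6, 7, 9, 11, 12, 13 (1-based): 9 of 14.
Identical positions: 5/14 = 35.71% → 35.7%.

35.7%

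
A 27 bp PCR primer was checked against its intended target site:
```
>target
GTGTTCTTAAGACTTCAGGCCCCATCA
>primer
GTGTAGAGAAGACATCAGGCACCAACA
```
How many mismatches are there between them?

7

Comparing position by position, 7 positions differ: 5 (T/A), 6 (C/G), 7 (T/A), 8 (T/G), 14 (T/A), 21 (C/A), 25 (T/A).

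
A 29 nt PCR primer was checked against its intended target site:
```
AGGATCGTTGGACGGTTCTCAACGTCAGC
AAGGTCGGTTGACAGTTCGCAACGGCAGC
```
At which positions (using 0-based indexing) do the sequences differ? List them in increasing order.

1, 3, 7, 9, 13, 18, 24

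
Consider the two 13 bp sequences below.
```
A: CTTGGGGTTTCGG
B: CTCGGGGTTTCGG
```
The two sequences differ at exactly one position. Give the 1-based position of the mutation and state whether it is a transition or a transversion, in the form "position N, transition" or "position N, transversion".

position 3, transition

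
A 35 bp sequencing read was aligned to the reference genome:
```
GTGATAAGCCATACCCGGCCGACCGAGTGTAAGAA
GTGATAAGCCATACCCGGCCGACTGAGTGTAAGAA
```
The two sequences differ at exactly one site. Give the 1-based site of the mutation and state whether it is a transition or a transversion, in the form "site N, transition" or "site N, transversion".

The sequences differ only at site 24: C→T (pyrimidine→pyrimidine), a transition.

site 24, transition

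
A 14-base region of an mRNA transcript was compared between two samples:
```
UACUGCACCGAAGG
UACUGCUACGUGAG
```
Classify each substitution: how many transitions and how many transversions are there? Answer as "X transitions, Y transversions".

Transitions (purine↔purine or pyrimidine↔pyrimidine): 12 A→G, 13 G→A.
Transversions (purine↔pyrimidine): 7 A→U, 8 C→A, 11 A→U.

2 transitions, 3 transversions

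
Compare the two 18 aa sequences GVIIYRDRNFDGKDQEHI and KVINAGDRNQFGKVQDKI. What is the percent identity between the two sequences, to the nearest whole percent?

50%

9 positions differ (1, 4, 5, 6, 10, 11, 14, 16, 17), so 9 of 18 match: 9/18 = 50%.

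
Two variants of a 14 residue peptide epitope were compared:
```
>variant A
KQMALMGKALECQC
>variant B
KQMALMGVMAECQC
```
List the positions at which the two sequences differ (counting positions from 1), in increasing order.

Differences at position 8 (K→V), position 9 (A→M), position 10 (L→A).

8, 9, 10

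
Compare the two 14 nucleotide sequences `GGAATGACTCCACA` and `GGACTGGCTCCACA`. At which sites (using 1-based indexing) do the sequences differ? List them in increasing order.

Scanning 1-based: 4: A/C; 7: A/G.

4, 7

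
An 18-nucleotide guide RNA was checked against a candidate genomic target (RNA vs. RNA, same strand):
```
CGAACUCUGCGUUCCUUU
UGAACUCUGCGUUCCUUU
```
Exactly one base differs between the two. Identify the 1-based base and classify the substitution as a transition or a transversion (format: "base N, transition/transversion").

base 1, transition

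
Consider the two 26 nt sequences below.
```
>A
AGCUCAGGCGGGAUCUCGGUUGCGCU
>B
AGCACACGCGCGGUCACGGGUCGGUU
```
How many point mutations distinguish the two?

Comparing position by position, 9 sites differ: 4 (U/A), 7 (G/C), 11 (G/C), 13 (A/G), 16 (U/A), 20 (U/G), 22 (G/C), 23 (C/G), 25 (C/U).

9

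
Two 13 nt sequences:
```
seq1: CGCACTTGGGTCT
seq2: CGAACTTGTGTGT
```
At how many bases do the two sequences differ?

The sequences differ at bases 3, 9, 12 (1-based) — 3 in total.

3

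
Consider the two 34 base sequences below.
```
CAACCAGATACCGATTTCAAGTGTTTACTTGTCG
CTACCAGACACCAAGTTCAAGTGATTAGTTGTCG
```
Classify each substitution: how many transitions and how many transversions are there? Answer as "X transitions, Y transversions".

Mismatches (1-based):
position 2: A→T (purine→pyrimidine, transversion)
position 9: T→C (pyrimidine→pyrimidine, transition)
position 13: G→A (purine→purine, transition)
position 15: T→G (pyrimidine→purine, transversion)
position 24: T→A (pyrimidine→purine, transversion)
position 28: C→G (pyrimidine→purine, transversion)

2 transitions, 4 transversions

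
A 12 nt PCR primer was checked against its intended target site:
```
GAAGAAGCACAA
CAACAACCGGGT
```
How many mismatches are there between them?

Mismatches (1-based): base 1: G→C; base 4: G→C; base 7: G→C; base 9: A→G; base 10: C→G; base 11: A→G; base 12: A→T.

7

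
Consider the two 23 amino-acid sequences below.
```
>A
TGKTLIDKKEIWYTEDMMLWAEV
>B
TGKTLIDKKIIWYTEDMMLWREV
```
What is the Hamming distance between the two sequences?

Mismatches (1-based): residue 10: E→I; residue 21: A→R.

2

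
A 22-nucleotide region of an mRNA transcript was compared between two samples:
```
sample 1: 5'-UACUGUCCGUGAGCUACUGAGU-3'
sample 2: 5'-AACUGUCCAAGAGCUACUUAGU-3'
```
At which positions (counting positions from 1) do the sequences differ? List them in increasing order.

Differences at position 1 (U→A), position 9 (G→A), position 10 (U→A), position 19 (G→U).

1, 9, 10, 19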